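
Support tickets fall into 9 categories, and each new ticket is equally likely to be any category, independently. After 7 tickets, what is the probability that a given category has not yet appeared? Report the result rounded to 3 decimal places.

Each ticket misses the fixed category with probability (9-1)/9 = 8/9, independently.
P(still missing after 7) = (8/9)^7 = 0.4385.

0.438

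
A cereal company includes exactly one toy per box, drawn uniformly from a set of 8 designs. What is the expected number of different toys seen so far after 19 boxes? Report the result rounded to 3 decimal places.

7.367

For each toy, P(seen in 19 boxes) = 1 - (7/8)^19 = 0.9209.
By linearity of expectation, E[distinct seen] = 8·(1 - (7/8)^19) = 7.3672.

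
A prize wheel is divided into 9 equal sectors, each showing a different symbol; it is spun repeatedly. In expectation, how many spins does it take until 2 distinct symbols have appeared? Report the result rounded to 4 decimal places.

With k distinct symbols already seen, the next new one arrives after an expected 9/(9-k) spins.
Sum over k = 0,...,1: E = 9/9 + 9/8 = 2.12500.

2.1250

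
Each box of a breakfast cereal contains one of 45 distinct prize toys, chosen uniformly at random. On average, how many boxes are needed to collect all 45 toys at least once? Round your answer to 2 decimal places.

The wait to go from k to k+1 distinct toys is geometric with mean 45/(45-k).
E[T] = 45/45 + 45/44 + 45/43 + ... + 45/2 + 45/1 = 45·H_{45}.
H_{45} = 4.395, so E[T] = 197.773.

197.77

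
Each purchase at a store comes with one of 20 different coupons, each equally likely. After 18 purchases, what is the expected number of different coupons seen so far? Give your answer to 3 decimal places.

12.056

For each coupon, P(seen in 18 purchases) = 1 - (19/20)^18 = 0.6028.
By linearity of expectation, E[distinct seen] = 20·(1 - (19/20)^18) = 12.0557.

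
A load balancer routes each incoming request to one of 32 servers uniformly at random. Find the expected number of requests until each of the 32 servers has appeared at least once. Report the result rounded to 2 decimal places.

After k distinct servers have appeared, the next request gives a new one with probability (32-k)/32, so the expected wait for the (k+1)-th is 32/(32-k).
E[T] = 32/32 + 32/31 + 32/30 + ... + 32/2 + 32/1 = 32·H_{32}.
H_{32} = 4.058, so E[T] = 129.872.

129.87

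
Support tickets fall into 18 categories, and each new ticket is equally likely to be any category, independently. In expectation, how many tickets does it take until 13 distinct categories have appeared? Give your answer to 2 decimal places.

With k distinct categories already seen, the next new one arrives after an expected 18/(18-k) tickets.
Sum over k = 0,...,12: E = 18/18 + 18/17 + 18/16 + ... + 18/7 + 18/6 = 21.812.

21.81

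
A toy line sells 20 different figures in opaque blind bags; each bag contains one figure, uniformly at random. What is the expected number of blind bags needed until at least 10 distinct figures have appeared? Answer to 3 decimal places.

13.375

With k distinct figures already seen, the next new one arrives after an expected 20/(20-k) blind bags.
Sum over k = 0,...,9: E = 20/20 + 20/19 + 20/18 + ... + 20/12 + 20/11 = 13.3754.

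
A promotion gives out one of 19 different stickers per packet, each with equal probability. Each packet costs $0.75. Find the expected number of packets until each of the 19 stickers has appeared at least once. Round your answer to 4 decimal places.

Split into phases: going from k distinct to k+1 distinct takes on average 19/(19-k) packets.
E[T] = 19/19 + 19/18 + 19/17 + ... + 19/2 + 19/1 = 19·H_{19}.
H_{19} = 3.54774, so E[T] = 67.40705.

67.4071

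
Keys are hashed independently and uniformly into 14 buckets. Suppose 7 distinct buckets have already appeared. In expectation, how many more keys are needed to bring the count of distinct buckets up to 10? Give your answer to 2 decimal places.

7.13

From k distinct to k+1 distinct takes on average 14/(14-k) keys.
Sum over k = 7,...,9: E = 14/7 + 14/6 + 14/5 = 7.133.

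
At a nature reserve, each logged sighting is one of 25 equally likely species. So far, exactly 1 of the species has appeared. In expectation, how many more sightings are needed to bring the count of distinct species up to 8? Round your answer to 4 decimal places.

From k distinct to k+1 distinct takes on average 25/(25-k) sightings.
Sum over k = 1,...,7: E = 25/24 + 25/23 + 25/22 + ... + 25/19 + 25/18 = 8.41014.

8.4101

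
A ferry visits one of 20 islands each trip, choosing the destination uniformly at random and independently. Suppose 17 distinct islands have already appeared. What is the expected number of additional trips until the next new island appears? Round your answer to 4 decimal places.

The number of trips until the next new island is geometric with success probability 3/20, so its mean is 20/3.
E = 20/3 = 6.66667.

6.6667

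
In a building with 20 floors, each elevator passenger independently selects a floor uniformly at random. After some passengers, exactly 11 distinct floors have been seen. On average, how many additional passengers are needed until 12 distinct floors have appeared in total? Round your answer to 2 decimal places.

From k distinct to k+1 distinct takes on average 20/(20-k) passengers.
Only the k = 11 term is needed: E = 20/9 = 2.222.

2.22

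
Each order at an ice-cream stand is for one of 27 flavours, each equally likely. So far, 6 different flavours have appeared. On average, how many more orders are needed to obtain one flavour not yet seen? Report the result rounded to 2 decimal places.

1.29

Each order yields a new flavour with probability (27-6)/27 = 21/27, so the wait is geometric with mean 27/21.
E = 27/21 = 1.286.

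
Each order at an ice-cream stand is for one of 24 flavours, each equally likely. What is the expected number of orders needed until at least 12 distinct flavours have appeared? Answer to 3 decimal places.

Going from k to k+1 distinct takes a geometric number of orders with mean 24/(24-k).
Sum over k = 0,...,11: E = 24/24 + 24/23 + 24/22 + ... + 24/14 + 24/13 = 16.1459.

16.146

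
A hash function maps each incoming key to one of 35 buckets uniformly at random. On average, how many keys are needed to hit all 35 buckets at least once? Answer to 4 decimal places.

Split into phases: going from k distinct to k+1 distinct takes on average 35/(35-k) keys.
E[T] = 35/35 + 35/34 + 35/33 + ... + 35/2 + 35/1 = 35·H_{35}.
H_{35} = 4.14678, so E[T] = 145.13735.

145.1373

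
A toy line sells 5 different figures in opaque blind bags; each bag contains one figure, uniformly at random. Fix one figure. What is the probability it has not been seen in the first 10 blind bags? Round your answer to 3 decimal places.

0.107

On each blind bag the fixed figure fails to appear with probability 4/5.
P(still missing after 10) = (4/5)^10 = 0.1074.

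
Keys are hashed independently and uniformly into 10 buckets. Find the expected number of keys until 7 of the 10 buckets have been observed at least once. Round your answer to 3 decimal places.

10.956

Going from k to k+1 distinct takes a geometric number of keys with mean 10/(10-k).
Sum over k = 0,...,6: E = 10/10 + 10/9 + 10/8 + ... + 10/5 + 10/4 = 10.9563.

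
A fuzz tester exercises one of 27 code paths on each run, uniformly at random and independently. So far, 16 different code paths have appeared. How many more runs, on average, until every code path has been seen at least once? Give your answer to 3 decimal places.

With k distinct code paths already seen, the next new one takes an expected 27/(27-k) runs.
Sum over k = 16,...,26: E = 27/11 + 27/10 + 27/9 + ... + 27/2 + 27/1 = 81.5367.

81.537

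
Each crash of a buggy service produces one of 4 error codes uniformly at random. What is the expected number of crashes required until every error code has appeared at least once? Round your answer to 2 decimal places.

8.33

Split into phases: going from k distinct to k+1 distinct takes on average 4/(4-k) crashes.
E[T] = 4/4 + 4/3 + 4/2 + 4/1 = 4·H_{4}.
H_{4} = 2.083, so E[T] = 8.333.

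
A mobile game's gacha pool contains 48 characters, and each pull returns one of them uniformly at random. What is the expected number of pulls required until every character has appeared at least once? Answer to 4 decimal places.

214.0223

Split into phases: going from k distinct to k+1 distinct takes on average 48/(48-k) pulls.
E[T] = 48/48 + 48/47 + 48/46 + ... + 48/2 + 48/1 = 48·H_{48}.
H_{48} = 4.45880, so E[T] = 214.02226.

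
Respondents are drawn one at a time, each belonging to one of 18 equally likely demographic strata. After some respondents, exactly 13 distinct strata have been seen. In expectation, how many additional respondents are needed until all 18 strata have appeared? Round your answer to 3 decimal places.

From k distinct to k+1 distinct takes on average 18/(18-k) respondents.
Sum over k = 13,...,17: E = 18/5 + 18/4 + 18/3 + 18/2 + 18/1 = 41.1000.

41.100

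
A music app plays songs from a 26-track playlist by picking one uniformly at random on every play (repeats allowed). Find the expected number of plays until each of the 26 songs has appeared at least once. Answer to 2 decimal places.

100.21

After k distinct songs have appeared, the next play gives a new one with probability (26-k)/26, so the expected wait for the (k+1)-th is 26/(26-k).
E[T] = 26/26 + 26/25 + 26/24 + ... + 26/2 + 26/1 = 26·H_{26}.
H_{26} = 3.854, so E[T] = 100.215.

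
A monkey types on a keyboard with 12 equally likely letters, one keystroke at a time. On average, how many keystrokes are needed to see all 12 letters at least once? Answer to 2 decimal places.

37.24

Split into phases: going from k distinct to k+1 distinct takes on average 12/(12-k) keystrokes.
E[T] = 12/12 + 12/11 + 12/10 + ... + 12/2 + 12/1 = 12·H_{12}.
H_{12} = 3.103, so E[T] = 37.239.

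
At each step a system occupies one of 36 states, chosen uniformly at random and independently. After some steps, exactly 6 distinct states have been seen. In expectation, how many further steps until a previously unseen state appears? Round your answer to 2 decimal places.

The number of steps until the next new state is geometric with success probability 30/36, so its mean is 36/30.
E = 36/30 = 1.200.

1.20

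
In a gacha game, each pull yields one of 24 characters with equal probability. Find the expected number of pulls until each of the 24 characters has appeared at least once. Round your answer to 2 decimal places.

After k distinct characters have appeared, the next pull gives a new one with probability (24-k)/24, so the expected wait for the (k+1)-th is 24/(24-k).
E[T] = 24/24 + 24/23 + 24/22 + ... + 24/2 + 24/1 = 24·H_{24}.
H_{24} = 3.776, so E[T] = 90.623.

90.62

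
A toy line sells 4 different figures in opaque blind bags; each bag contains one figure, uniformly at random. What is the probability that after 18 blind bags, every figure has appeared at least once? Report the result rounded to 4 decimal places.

0.9775

Let A_i be the event that figure i is missing after 18 blind bags. By inclusion–exclusion on the A_i,
P(all seen) = Σ_{j=0}^{4} (-1)^j C(4,j)((4-j)/4)^18
= 1.00000 - 0.02255 + 0.00002 - 0.00000 + 0.00000
= 0.97747.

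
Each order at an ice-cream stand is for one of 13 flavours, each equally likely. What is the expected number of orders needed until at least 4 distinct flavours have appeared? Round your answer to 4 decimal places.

With k distinct flavours already seen, the next new one arrives after an expected 13/(13-k) orders.
Sum over k = 0,...,3: E = 13/13 + 13/12 + 13/11 + 13/10 = 4.56515.

4.5652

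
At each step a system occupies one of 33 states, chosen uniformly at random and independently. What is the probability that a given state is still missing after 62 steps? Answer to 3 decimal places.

Each step misses the fixed state with probability (33-1)/33 = 32/33, independently.
P(still missing after 62) = (32/33)^62 = 0.1484.

0.148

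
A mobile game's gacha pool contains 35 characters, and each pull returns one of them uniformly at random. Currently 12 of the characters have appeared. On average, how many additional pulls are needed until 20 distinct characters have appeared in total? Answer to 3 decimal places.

The wait to go from k to k+1 distinct characters is geometric with mean 35/(35-k).
Sum over k = 12,...,19: E = 35/23 + 35/22 + 35/21 + ... + 35/17 + 35/16 = 14.5622.

14.562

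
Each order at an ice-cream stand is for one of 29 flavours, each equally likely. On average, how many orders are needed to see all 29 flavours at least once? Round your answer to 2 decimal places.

114.89

After k distinct flavours have appeared, the next order gives a new one with probability (29-k)/29, so the expected wait for the (k+1)-th is 29/(29-k).
E[T] = 29/29 + 29/28 + 29/27 + ... + 29/2 + 29/1 = 29·H_{29}.
H_{29} = 3.962, so E[T] = 114.888.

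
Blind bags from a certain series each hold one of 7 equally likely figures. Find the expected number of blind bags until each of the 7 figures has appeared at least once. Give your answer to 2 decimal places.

18.15

After k distinct figures have appeared, the next blind bag gives a new one with probability (7-k)/7, so the expected wait for the (k+1)-th is 7/(7-k).
E[T] = 7/7 + 7/6 + 7/5 + ... + 7/2 + 7/1 = 7·H_{7}.
H_{7} = 2.593, so E[T] = 18.150.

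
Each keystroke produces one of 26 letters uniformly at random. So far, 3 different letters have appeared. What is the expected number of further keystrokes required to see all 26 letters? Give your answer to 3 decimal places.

97.092

With k distinct letters already seen, the next new one takes an expected 26/(26-k) keystrokes.
Sum over k = 3,...,25: E = 26/23 + 26/22 + 26/21 + ... + 26/2 + 26/1 = 97.0916.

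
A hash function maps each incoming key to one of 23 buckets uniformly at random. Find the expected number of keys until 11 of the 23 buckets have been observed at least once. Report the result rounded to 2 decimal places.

With k distinct buckets already seen, the next new one arrives after an expected 23/(23-k) keys.
Sum over k = 0,...,10: E = 23/23 + 23/22 + 23/21 + ... + 23/14 + 23/13 = 14.515.

14.51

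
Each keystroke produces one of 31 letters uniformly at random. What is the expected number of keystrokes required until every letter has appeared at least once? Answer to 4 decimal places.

After k distinct letters have appeared, the next keystroke gives a new one with probability (31-k)/31, so the expected wait for the (k+1)-th is 31/(31-k).
E[T] = 31/31 + 31/30 + 31/29 + ... + 31/2 + 31/1 = 31·H_{31}.
H_{31} = 4.02725, so E[T] = 124.84460.

124.8446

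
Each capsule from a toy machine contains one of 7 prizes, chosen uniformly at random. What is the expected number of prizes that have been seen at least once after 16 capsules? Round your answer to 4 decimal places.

For each prize, P(seen in 16 capsules) = 1 - (6/7)^16 = 0.91511.
By linearity of expectation, E[distinct seen] = 7·(1 - (6/7)^16) = 6.40578.

6.4058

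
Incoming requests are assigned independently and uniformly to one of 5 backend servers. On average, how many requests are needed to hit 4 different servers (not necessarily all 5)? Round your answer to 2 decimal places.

With k distinct servers already seen, the next new one arrives after an expected 5/(5-k) requests.
Sum over k = 0,...,3: E = 5/5 + 5/4 + 5/3 + 5/2 = 6.417.

6.42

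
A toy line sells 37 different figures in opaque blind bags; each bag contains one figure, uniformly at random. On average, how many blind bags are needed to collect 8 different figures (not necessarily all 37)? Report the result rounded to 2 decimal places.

With k distinct figures already seen, the next new one arrives after an expected 37/(37-k) blind bags.
Sum over k = 0,...,7: E = 37/37 + 37/36 + 37/35 + ... + 37/31 + 37/30 = 8.877.

8.88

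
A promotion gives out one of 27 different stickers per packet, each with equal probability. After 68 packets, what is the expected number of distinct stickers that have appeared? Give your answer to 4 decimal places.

24.9260

For each sticker, P(seen in 68 packets) = 1 - (26/27)^68 = 0.92318.
By linearity of expectation, E[distinct seen] = 27·(1 - (26/27)^68) = 24.92597.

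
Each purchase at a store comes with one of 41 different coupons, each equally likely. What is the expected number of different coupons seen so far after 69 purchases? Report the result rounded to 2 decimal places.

For each coupon, P(seen in 69 purchases) = 1 - (40/41)^69 = 0.818.
By linearity of expectation, E[distinct seen] = 41·(1 - (40/41)^69) = 33.538.

33.54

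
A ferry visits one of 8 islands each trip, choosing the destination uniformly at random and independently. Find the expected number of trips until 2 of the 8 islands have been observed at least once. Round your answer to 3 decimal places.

2.143

With k distinct islands already seen, the next new one arrives after an expected 8/(8-k) trips.
Sum over k = 0,...,1: E = 8/8 + 8/7 = 2.1429.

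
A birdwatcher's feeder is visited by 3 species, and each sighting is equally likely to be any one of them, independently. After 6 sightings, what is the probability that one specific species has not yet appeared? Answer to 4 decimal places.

0.0878

On each sighting the fixed species fails to appear with probability 2/3.
P(still missing after 6) = (2/3)^6 = 0.08779.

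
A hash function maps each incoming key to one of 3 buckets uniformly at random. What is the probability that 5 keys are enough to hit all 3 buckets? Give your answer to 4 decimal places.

Let A_i be the event that bucket i is missing after 5 keys. By inclusion–exclusion on the A_i,
P(all seen) = Σ_{j=0}^{3} (-1)^j C(3,j)((3-j)/3)^5
= 1.00000 - 0.39506 + 0.01235 - 0.00000
= 0.61728.

0.6173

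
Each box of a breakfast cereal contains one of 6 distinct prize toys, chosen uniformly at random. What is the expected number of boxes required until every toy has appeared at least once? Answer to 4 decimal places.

14.7000

Split into phases: going from k distinct to k+1 distinct takes on average 6/(6-k) boxes.
E[T] = 6/6 + 6/5 + 6/4 + 6/3 + 6/2 + 6/1 = 6·H_{6}.
H_{6} = 2.45000, so E[T] = 14.70000.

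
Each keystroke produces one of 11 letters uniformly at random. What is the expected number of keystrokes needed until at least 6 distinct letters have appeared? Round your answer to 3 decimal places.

8.102

With k distinct letters already seen, the next new one arrives after an expected 11/(11-k) keystrokes.
Sum over k = 0,...,5: E = 11/11 + 11/10 + 11/9 + 11/8 + 11/7 + 11/6 = 8.1020.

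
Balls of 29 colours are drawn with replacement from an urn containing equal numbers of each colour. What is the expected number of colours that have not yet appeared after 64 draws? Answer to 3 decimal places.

For each colour, P(unseen after 64) = (28/29)^64 = 0.1058.
By linearity of expectation, E[unseen] = 29·(28/29)^64 = 3.0693.

3.069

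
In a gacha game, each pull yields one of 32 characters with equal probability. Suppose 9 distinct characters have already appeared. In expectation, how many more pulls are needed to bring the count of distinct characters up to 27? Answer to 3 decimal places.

From k distinct to k+1 distinct takes on average 32/(32-k) pulls.
Sum over k = 9,...,26: E = 32/23 + 32/22 + 32/21 + ... + 32/7 + 32/6 = 46.4307.

46.431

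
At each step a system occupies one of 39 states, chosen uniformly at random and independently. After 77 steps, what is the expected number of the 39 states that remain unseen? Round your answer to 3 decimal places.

For each state, P(unseen after 77) = (38/39)^77 = 0.1353.
By linearity of expectation, E[unseen] = 39·(38/39)^77 = 5.2775.

5.277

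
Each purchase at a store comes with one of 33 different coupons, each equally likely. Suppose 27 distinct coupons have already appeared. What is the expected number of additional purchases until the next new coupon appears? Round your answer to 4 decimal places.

5.5000

The number of purchases until the next new coupon is geometric with success probability 6/33, so its mean is 33/6.
E = 33/6 = 5.50000.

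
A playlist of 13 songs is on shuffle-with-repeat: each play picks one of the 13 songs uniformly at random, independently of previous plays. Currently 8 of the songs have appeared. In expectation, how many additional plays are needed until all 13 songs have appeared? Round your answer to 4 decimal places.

From k distinct to k+1 distinct takes on average 13/(13-k) plays.
Sum over k = 8,...,12: E = 13/5 + 13/4 + 13/3 + 13/2 + 13/1 = 29.68333.

29.6833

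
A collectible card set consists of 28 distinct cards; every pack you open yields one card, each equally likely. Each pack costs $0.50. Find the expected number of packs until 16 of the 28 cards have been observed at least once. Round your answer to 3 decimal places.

23.071

Going from k to k+1 distinct takes a geometric number of packs with mean 28/(28-k).
Sum over k = 0,...,15: E = 28/28 + 28/27 + 28/26 + ... + 28/14 + 28/13 = 23.0709.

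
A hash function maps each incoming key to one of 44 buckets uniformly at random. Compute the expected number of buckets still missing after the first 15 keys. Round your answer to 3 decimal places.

For each bucket, P(unseen after 15) = (43/44)^15 = 0.7083.
By linearity of expectation, E[unseen] = 44·(43/44)^15 = 31.1666.

31.167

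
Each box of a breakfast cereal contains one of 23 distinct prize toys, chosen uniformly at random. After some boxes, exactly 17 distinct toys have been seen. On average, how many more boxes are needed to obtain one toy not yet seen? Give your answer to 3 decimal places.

3.833

Each box yields a new toy with probability (23-17)/23 = 6/23, so the wait is geometric with mean 23/6.
E = 23/6 = 3.8333.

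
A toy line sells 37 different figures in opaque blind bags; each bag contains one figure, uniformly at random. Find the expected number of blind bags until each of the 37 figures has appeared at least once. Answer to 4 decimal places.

Split into phases: going from k distinct to k+1 distinct takes on average 37/(37-k) blind bags.
E[T] = 37/37 + 37/36 + 37/35 + ... + 37/2 + 37/1 = 37·H_{37}.
H_{37} = 4.20159, so E[T] = 155.45869.

155.4587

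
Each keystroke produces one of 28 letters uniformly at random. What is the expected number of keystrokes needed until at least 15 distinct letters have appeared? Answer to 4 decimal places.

20.9170

With k distinct letters already seen, the next new one arrives after an expected 28/(28-k) keystrokes.
Sum over k = 0,...,14: E = 28/28 + 28/27 + 28/26 + ... + 28/15 + 28/14 = 20.91704.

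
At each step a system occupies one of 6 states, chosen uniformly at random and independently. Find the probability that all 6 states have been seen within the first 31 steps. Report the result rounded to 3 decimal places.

0.979

Let A_i be the event that state i is missing after 31 steps. By inclusion–exclusion on the A_i,
P(all seen) = Σ_{j=0}^{6} (-1)^j C(6,j)((6-j)/6)^31
= 1.0000 - 0.0211 + 0.0001 - 0.0000 + 0.0000 - 0.0000 + 0.0000
= 0.9790.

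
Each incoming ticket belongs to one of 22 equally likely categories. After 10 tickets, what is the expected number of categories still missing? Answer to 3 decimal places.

For each category, P(unseen after 10) = (21/22)^10 = 0.6280.
By linearity of expectation, E[unseen] = 22·(21/22)^10 = 13.8162.

13.816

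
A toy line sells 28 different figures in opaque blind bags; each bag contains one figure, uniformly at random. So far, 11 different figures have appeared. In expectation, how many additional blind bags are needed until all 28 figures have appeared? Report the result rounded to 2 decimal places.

With k distinct figures already seen, the next new one takes an expected 28/(28-k) blind bags.
Sum over k = 11,...,27: E = 28/17 + 28/16 + 28/15 + ... + 28/2 + 28/1 = 96.307.

96.31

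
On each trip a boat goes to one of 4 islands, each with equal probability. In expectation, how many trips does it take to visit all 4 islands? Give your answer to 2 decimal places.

Split into phases: going from k distinct to k+1 distinct takes on average 4/(4-k) trips.
E[T] = 4/4 + 4/3 + 4/2 + 4/1 = 4·H_{4}.
H_{4} = 2.083, so E[T] = 8.333.

8.33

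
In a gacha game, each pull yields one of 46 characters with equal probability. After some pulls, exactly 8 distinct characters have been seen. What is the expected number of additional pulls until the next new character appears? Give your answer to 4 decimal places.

1.2105

The number of pulls until the next new character is geometric with success probability 38/46, so its mean is 46/38.
E = 46/38 = 1.21053.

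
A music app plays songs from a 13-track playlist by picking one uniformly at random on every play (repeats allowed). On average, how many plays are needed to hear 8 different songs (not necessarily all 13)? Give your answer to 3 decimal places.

11.658

With k distinct songs already seen, the next new one arrives after an expected 13/(13-k) plays.
Sum over k = 0,...,7: E = 13/13 + 13/12 + 13/11 + ... + 13/7 + 13/6 = 11.6584.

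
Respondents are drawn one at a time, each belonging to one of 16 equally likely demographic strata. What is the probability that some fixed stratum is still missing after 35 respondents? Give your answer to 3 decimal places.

0.104

Each respondent misses the fixed stratum with probability (16-1)/16 = 15/16, independently.
P(still missing after 35) = (15/16)^35 = 0.1045.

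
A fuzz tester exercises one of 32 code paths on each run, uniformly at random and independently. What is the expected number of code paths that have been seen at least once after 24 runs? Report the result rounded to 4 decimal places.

17.0641

For each code path, P(seen in 24 runs) = 1 - (31/32)^24 = 0.53325.
By linearity of expectation, E[distinct seen] = 32·(1 - (31/32)^24) = 17.06411.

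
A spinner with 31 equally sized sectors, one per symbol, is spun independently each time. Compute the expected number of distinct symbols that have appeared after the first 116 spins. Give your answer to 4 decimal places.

30.3090

For each symbol, P(seen in 116 spins) = 1 - (30/31)^116 = 0.97771.
By linearity of expectation, E[distinct seen] = 31·(1 - (30/31)^116) = 30.30901.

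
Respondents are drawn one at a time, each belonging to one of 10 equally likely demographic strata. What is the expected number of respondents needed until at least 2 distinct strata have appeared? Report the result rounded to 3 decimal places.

2.111

With k distinct strata already seen, the next new one arrives after an expected 10/(10-k) respondents.
Sum over k = 0,...,1: E = 10/10 + 10/9 = 2.1111.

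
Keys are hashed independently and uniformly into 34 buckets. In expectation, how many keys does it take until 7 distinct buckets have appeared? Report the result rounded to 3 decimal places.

With k distinct buckets already seen, the next new one arrives after an expected 34/(34-k) keys.
Sum over k = 0,...,6: E = 34/34 + 34/33 + 34/32 + ... + 34/29 + 34/28 = 7.7096.

7.710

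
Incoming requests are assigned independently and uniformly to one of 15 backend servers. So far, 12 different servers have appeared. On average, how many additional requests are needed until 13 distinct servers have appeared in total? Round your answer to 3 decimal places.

With k distinct servers already seen, the next new one takes an expected 15/(15-k) requests.
Only the k = 12 term is needed: E = 15/3 = 5.0000.

5.000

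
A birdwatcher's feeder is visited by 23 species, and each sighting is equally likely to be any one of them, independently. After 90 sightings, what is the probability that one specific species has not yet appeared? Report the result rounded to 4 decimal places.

0.0183

Each sighting misses the fixed species with probability (23-1)/23 = 22/23, independently.
P(still missing after 90) = (22/23)^90 = 0.01830.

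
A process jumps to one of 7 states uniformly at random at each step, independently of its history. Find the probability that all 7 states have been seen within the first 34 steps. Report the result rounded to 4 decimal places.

By inclusion–exclusion over which states are missing,
P(all seen) = Σ_{j=0}^{7} (-1)^j C(7,j)((7-j)/7)^34
= 1.00000 - 0.03706 + 0.00023 - 0.00000 + 0.00000 - 0.00000 + 0.00000 - 0.00000
= 0.96317.

0.9632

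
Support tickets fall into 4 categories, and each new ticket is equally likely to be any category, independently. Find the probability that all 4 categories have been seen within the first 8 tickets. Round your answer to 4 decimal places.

Let A_i be the event that category i is missing after 8 tickets. By inclusion–exclusion on the A_i,
P(all seen) = Σ_{j=0}^{4} (-1)^j C(4,j)((4-j)/4)^8
= 1.00000 - 0.40045 + 0.02344 - 0.00006 + 0.00000
= 0.62292.

0.6229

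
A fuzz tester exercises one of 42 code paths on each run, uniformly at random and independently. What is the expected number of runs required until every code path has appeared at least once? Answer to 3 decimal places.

181.723

After k distinct code paths have appeared, the next run gives a new one with probability (42-k)/42, so the expected wait for the (k+1)-th is 42/(42-k).
E[T] = 42/42 + 42/41 + 42/40 + ... + 42/2 + 42/1 = 42·H_{42}.
H_{42} = 4.3267, so E[T] = 181.7232.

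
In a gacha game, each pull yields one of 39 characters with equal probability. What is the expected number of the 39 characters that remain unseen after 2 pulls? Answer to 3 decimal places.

37.026

For each character, P(unseen after 2) = (38/39)^2 = 0.9494.
By linearity of expectation, E[unseen] = 39·(38/39)^2 = 37.0256.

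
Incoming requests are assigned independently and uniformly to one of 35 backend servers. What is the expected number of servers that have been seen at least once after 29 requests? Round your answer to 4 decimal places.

For each server, P(seen in 29 requests) = 1 - (34/35)^29 = 0.56857.
By linearity of expectation, E[distinct seen] = 35·(1 - (34/35)^29) = 19.89978.

19.8998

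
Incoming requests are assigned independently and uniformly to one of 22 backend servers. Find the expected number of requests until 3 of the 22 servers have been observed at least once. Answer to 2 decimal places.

3.15

With k distinct servers already seen, the next new one arrives after an expected 22/(22-k) requests.
Sum over k = 0,...,2: E = 22/22 + 22/21 + 22/20 = 3.148.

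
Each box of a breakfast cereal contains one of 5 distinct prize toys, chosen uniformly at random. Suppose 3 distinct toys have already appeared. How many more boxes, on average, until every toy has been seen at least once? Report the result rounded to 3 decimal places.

From k distinct to k+1 distinct takes on average 5/(5-k) boxes.
Sum over k = 3,...,4: E = 5/2 + 5/1 = 7.5000.

7.500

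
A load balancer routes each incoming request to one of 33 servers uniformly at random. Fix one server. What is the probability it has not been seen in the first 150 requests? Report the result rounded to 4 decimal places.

On each request the fixed server fails to appear with probability 32/33.
P(still missing after 150) = (32/33)^150 = 0.00989.

0.0099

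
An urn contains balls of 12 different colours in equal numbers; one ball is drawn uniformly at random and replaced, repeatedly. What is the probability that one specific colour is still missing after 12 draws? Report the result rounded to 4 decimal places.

0.3520

Each draw misses the fixed colour with probability (12-1)/12 = 11/12, independently.
P(still missing after 12) = (11/12)^12 = 0.35200.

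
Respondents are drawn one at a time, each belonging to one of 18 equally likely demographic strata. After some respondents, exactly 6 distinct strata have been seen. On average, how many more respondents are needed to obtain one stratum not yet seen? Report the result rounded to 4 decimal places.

Each respondent yields a new stratum with probability (18-6)/18 = 12/18, so the wait is geometric with mean 18/12.
E = 18/12 = 1.50000.

1.5000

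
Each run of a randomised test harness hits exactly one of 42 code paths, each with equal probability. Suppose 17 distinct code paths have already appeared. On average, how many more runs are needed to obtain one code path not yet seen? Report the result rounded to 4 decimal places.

The number of runs until the next new code path is geometric with success probability 25/42, so its mean is 42/25.
E = 42/25 = 1.68000.

1.6800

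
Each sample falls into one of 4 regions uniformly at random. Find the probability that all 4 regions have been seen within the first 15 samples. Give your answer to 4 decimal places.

By inclusion–exclusion over which regions are missing,
P(all seen) = Σ_{j=0}^{4} (-1)^j C(4,j)((4-j)/4)^15
= 1.00000 - 0.05345 + 0.00018 - 0.00000 + 0.00000
= 0.94673.

0.9467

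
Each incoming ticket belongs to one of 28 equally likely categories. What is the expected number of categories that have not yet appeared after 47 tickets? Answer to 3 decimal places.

5.068

For each category, P(unseen after 47) = (27/28)^47 = 0.1810.
By linearity of expectation, E[unseen] = 28·(27/28)^47 = 5.0679.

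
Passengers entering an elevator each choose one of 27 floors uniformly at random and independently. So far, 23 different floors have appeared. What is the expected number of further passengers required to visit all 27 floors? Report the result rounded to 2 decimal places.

From k distinct to k+1 distinct takes on average 27/(27-k) passengers.
Sum over k = 23,...,26: E = 27/4 + 27/3 + 27/2 + 27/1 = 56.250.

56.25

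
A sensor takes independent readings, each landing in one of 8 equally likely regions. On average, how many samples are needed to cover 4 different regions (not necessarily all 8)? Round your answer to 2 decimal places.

Going from k to k+1 distinct takes a geometric number of samples with mean 8/(8-k).
Sum over k = 0,...,3: E = 8/8 + 8/7 + 8/6 + 8/5 = 5.076.

5.08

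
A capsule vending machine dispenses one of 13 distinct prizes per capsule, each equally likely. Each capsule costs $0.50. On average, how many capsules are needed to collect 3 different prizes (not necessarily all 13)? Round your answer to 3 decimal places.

3.265

With k distinct prizes already seen, the next new one arrives after an expected 13/(13-k) capsules.
Sum over k = 0,...,2: E = 13/13 + 13/12 + 13/11 = 3.2652.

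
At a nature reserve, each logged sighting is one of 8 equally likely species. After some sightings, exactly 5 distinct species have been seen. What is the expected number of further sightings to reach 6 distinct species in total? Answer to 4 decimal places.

From k distinct to k+1 distinct takes on average 8/(8-k) sightings.
Only the k = 5 term is needed: E = 8/3 = 2.66667.

2.6667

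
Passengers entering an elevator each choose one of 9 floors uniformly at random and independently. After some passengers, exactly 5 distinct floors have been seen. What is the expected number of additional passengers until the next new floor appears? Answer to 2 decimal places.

Each passenger yields a new floor with probability (9-5)/9 = 4/9, so the wait is geometric with mean 9/4.
E = 9/4 = 2.250.

2.25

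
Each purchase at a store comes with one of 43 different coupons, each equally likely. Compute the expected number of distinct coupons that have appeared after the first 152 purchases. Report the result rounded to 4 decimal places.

41.7973

For each coupon, P(seen in 152 purchases) = 1 - (42/43)^152 = 0.97203.
By linearity of expectation, E[distinct seen] = 43·(1 - (42/43)^152) = 41.79731.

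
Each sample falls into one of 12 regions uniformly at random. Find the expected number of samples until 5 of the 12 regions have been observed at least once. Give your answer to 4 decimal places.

6.1242

Going from k to k+1 distinct takes a geometric number of samples with mean 12/(12-k).
Sum over k = 0,...,4: E = 12/12 + 12/11 + 12/10 + 12/9 + 12/8 = 6.12424.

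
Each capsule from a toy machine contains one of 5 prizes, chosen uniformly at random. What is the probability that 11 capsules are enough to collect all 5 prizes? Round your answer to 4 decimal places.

0.6064

Let A_i be the event that prize i is missing after 11 capsules. By inclusion–exclusion on the A_i,
P(all seen) = Σ_{j=0}^{5} (-1)^j C(5,j)((5-j)/5)^11
= 1.00000 - 0.42950 + 0.03628 - 0.00042 + 0.00000 - 0.00000
= 0.60636.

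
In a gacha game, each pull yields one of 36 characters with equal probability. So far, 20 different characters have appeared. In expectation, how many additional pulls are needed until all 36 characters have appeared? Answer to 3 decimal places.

The wait to go from k to k+1 distinct characters is geometric with mean 36/(36-k).
Sum over k = 20,...,35: E = 36/16 + 36/15 + 36/14 + ... + 36/2 + 36/1 = 121.7062.

121.706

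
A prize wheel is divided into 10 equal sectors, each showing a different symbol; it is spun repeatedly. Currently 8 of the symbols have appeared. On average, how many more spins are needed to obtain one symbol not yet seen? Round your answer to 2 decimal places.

The number of spins until the next new symbol is geometric with success probability 2/10, so its mean is 10/2.
E = 10/2 = 5.000.

5.00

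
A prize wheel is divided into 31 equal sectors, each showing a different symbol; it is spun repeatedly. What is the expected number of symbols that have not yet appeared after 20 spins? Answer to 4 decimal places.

For each symbol, P(unseen after 20) = (30/31)^20 = 0.51903.
By linearity of expectation, E[unseen] = 31·(30/31)^20 = 16.08988.

16.0899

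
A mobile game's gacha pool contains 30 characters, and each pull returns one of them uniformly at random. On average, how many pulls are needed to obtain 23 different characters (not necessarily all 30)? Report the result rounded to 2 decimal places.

42.06

With k distinct characters already seen, the next new one arrives after an expected 30/(30-k) pulls.
Sum over k = 0,...,22: E = 30/30 + 30/29 + 30/28 + ... + 30/9 + 30/8 = 42.064.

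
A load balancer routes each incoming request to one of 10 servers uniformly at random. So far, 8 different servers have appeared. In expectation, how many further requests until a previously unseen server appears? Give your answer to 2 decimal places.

Each request yields a new server with probability (10-8)/10 = 2/10, so the wait is geometric with mean 10/2.
E = 10/2 = 5.000.

5.00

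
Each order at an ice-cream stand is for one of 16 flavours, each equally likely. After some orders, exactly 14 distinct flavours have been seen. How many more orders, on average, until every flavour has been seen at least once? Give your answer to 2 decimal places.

24.00

With k distinct flavours already seen, the next new one takes an expected 16/(16-k) orders.
Sum over k = 14,...,15: E = 16/2 + 16/1 = 24.000.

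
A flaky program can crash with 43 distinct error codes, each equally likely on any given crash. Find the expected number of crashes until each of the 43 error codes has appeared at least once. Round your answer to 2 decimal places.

187.05

Split into phases: going from k distinct to k+1 distinct takes on average 43/(43-k) crashes.
E[T] = 43/43 + 43/42 + 43/41 + ... + 43/2 + 43/1 = 43·H_{43}.
H_{43} = 4.350, so E[T] = 187.050.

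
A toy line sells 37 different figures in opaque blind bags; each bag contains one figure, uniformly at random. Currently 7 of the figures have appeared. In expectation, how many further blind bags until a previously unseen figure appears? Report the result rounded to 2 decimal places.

Each blind bag yields a new figure with probability (37-7)/37 = 30/37, so the wait is geometric with mean 37/30.
E = 37/30 = 1.233.

1.23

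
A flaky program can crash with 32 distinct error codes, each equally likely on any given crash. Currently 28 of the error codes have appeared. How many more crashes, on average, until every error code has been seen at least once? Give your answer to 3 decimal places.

From k distinct to k+1 distinct takes on average 32/(32-k) crashes.
Sum over k = 28,...,31: E = 32/4 + 32/3 + 32/2 + 32/1 = 66.6667.

66.667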